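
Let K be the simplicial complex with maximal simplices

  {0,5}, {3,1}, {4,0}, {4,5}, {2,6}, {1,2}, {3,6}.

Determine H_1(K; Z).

Fix the vertex order 0 < 1 < 2 < 3 < 4 < 5 < 6 and write every simplex with vertices in increasing order. Then dim K = 1 and the simplices of K are:

  0-simplices (7): [0], [1], [2], [3], [4], [5], [6]
  1-simplices (7): [0,4], [0,5], [1,2], [1,3], [2,6], [3,6], [4,5]

giving chain groups C_0 ≅ Z^7, C_1 ≅ Z^7.

∂_1: C_1 → C_0 sends each edge [p,q] (with p < q) to q − p. For instance
  ∂[2,6] = [6] − [2].
This gives a 7×7 integer matrix of rank 5; reducing to Smith normal form yields diagonal entries (1,1,1,1,1).

Computing H_k = (kernel of ∂_k) / (image of ∂_{k+1}):

  H_1: rank ker ∂_1 − rank ∂_2 = (7 − 5) − 0 = 2, and there is no ∂_2, so H_1 ≅ Z^2.

(K is a triangulation of the disjoint union of the circle S^1 and the circle S^1.)

H_1 = Z^2.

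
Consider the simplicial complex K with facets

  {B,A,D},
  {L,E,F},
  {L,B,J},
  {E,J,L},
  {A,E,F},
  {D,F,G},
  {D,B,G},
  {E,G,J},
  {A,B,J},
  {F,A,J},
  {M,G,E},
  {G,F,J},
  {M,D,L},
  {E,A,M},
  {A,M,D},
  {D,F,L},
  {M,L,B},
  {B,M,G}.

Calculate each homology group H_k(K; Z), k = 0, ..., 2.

We work with the vertex ordering A < B < D < E < F < G < J < L < M. The simplices of K, each written with vertices in increasing order, are:

  0-simplices (9): A, B, D, E, F, G, J, L, M
  1-simplices (27): AB, AD, AE, AF, AJ, AM, BD, BG, BJ, BL, BM, DF, DG, DL, DM, EF, EG, EJ, EL, EM, FG, FJ, FL, GJ, GM, JL, LM
  2-simplices (18): ABD, ABJ, ADM, AEF, AEM, AFJ, BDG, BGM, BJL, BLM, DFG, DFL, DLM, EFL, EGJ, EGM, EJL, FGJ

so the chain groups are C_0 ≅ Z^9, C_1 ≅ Z^27, C_2 ≅ Z^18.

The boundary map ∂_1: C_1 → C_0 sends each edge [p,q] (with p < q) to q − p. For instance
  ∂DF = F − D.
The resulting 9×27 matrix has rank 8, and its Smith normal form has invariant factors (1,1,1,1,1,1,1,1).

Boundary ∂_2: C_2 → C_1 maps a triangle to the signed sum of its edges. For instance
  ∂ADM = DM − AM + AD,
  ∂DLM = LM − DM + DL.
This gives a 27×18 integer matrix of rank 18; reducing to Smith normal form yields diagonal entries (1,1,1,1,1,1,1,1,1,1,1,1,1,1,1,1,1,2).

From H_k ≅ ker(∂_k) / im(∂_{k+1}) we obtain:

  H_0: rank C_0 − rank ∂_1 = 9 − 8 = 1, and the invariant factors of ∂_1 are all 1, so H_0 = Z.
  H_1: rank ker ∂_1 − rank ∂_2 = (27 − 8) − 18 = 1, and ∂_2 has invariant factor 2 > 1, so H_1 = Z × Z/2.
  H_2: rank ker ∂_2 − rank ∂_3 = (18 − 18) − 0 = 0, and there is no ∂_3, so H_2 = 0.

H_0 = Z,  H_1 = Z × Z/2,  H_2 = 0.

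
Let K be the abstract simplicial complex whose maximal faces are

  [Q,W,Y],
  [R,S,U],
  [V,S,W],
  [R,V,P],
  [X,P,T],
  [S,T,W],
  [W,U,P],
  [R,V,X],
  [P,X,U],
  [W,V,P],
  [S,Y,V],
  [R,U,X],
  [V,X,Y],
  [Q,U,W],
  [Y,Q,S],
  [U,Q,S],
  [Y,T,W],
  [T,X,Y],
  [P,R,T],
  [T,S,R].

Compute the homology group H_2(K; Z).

H_2 = 0.

Fix the vertex order P < Q < R < S < T < U < V < W < X < Y and write every simplex with vertices in increasing order. Then dim K = 2 and the simplices of K are:

  0-simplices (10): P, Q, R, S, T, U, V, W, X, Y
  1-simplices (30): PR, PT, PU, PV, PW, PX, QS, QU, QW, QY, RS, RT, RU, RV, RX, ST, SU, SV, SW, SY, TW, TX, TY, UW, UX, VW, VX, VY, WY, XY
  2-simplices (20): PRT, PRV, PTX, PUW, PUX, PVW, QSU, QSY, QUW, QWY, RST, RSU, RUX, RVX, STW, SVW, SVY, TWY, TXY, VXY

giving chain groups C_0 ≅ Z^10, C_1 ≅ Z^30, C_2 ≅ Z^20.

∂_1: C_1 → C_0 is given by ∂[p,q] = [q] − [p].
The 10×30 boundary matrix has rank 9 and Smith normal form diag(1,1,1,1,1,1,1,1,1).

Boundary ∂_2: C_2 → C_1 acts by ∂[p,q,r] = [q,r] − [p,r] + [p,q]. For instance
  ∂QWY = WY − QY + QW,
  ∂PRT = RT − PT + PR.
As a 30×20 matrix over Z this has rank 20, with invariant factors (1,1,1,1,1,1,1,1,1,1,1,1,1,1,1,1,1,1,1,2).

Computing H_k = (kernel of ∂_k) / (image of ∂_{k+1}):

  H_2: rank ker ∂_2 − rank ∂_3 = (20 − 20) − 0 = 0, and there is no ∂_3, so H_2 ≅ 0.

(K is a triangulation of the Klein bottle.)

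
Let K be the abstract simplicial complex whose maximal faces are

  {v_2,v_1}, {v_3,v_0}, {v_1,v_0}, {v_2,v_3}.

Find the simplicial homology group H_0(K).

We work with the vertex ordering v_0 < v_1 < v_2 < v_3. The simplices of K, each written with vertices in increasing order, are:

  0-simplices (4): [v_0], [v_1], [v_2], [v_3]
  1-simplices (4): [v_0,v_1], [v_0,v_3], [v_1,v_2], [v_2,v_3]

Hence C_0 ≅ Z^4, C_1 ≅ Z^4.

The boundary map ∂_1: C_1 → C_0 maps an edge to its endpoints' difference, ∂[p,q] = q − p. For instance
  ∂[v_2,v_3] = [v_3] − [v_2].
As a 4×4 matrix over Z this has rank 3, with invariant factors (1,1,1).

From H_k ≅ ker(∂_k) / im(∂_{k+1}) we obtain:

  H_0: rank C_0 − rank ∂_1 = 4 − 3 = 1, and the invariant factors of ∂_1 are all 1, so H_0 = Z.

H_0 ≅ Z.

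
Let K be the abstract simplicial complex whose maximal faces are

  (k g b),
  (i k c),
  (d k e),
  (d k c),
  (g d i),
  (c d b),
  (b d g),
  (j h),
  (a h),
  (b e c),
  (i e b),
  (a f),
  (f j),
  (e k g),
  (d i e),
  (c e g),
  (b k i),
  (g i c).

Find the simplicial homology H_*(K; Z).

H_0 ≅ Z^2,  H_1 ≅ Z^3,  H_2 ≅ Z.

Fix the vertex order a < b < c < d < e < f < g < h < i < j < k and write every simplex with vertices in increasing order. Then dim K = 2 and the simplices of K are:

  0-simplices (11): a, b, c, d, e, f, g, h, i, j, k
  1-simplices (25): af, ah, bc, bd, be, bg, bi, bk, cd, ce, cg, ci, ck, de, dg, di, dk, eg, ei, ek, fj, gi, gk, hj, ik
  2-simplices (14): bcd, bce, bdg, bei, bgk, bik, cdk, ceg, cgi, cik, dei, dek, dgi, egk

giving chain groups C_0 ≅ Z^11, C_1 ≅ Z^25, C_2 ≅ Z^14.

The boundary map ∂_1: C_1 → C_0 maps an edge to its endpoints' difference, ∂[p,q] = q − p.
The resulting 11×25 matrix has rank 9, and its Smith normal form has invariant factors (1,1,1,1,1,1,1,1,1).

∂_2: C_2 → C_1 maps a triangle to the signed sum of its edges. For instance
  ∂dgi = gi − di + dg,
  ∂cgi = gi − ci + cg.
As a 25×14 matrix over Z this has rank 13, with invariant factors (1,1,1,1,1,1,1,1,1,1,1,1,1).

Now H_k = ker ∂_k / im ∂_{k+1}, so:

  H_0: rank C_0 − rank ∂_1 = 11 − 9 = 2, and the invariant factors of ∂_1 are all 1, so H_0 ≅ Z^2.
  H_1: rank ker ∂_1 − rank ∂_2 = (25 − 9) − 13 = 3, and the invariant factors of ∂_2 are all 1, so H_1 ≅ Z^3.
  H_2: rank ker ∂_2 − rank ∂_3 = (14 − 13) − 0 = 1, and there is no ∂_3, so H_2 ≅ Z.

As a check, the Euler characteristic is 11 − 25 + 14 = 0, which agrees with 2 − 3 + 1 = 0.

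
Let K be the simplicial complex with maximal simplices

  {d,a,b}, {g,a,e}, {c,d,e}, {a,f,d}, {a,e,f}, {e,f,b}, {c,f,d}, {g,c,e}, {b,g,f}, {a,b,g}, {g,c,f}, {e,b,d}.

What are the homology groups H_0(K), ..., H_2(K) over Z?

K has 7 vertices, 18 edges, 12 triangles.
rank ∂_0 = 0, rank ∂_1 = 6 ⇒ b_0 = 7 − 0 − 6 = 1; all invariant factors of ∂_1 are 1 so no torsion. So H_0 ≅ Z.
rank ∂_1 = 6, rank ∂_2 = 12 ⇒ b_1 = 18 − 6 − 12 = 0; ∂_2 has invariant factor(s) [2] giving torsion. So H_1 ≅ Z_2.
rank ∂_2 = 12, rank ∂_3 = 0 ⇒ b_2 = 12 − 12 − 0 = 0. So H_2 ≅ 0.

H_0 ≅ Z,  H_1 ≅ Z_2,  H_2 = 0.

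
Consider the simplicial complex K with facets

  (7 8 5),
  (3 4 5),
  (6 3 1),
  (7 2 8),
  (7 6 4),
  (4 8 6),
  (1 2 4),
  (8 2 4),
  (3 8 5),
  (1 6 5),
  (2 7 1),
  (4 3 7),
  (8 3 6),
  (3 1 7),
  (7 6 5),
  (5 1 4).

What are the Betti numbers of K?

Take the total order 1 < 2 < 3 < 4 < 5 < 6 < 7 < 8 on the vertex set. Then K (dimension 2) consists of the simplices:

  0-simplices (8): [1], [2], [3], [4], [5], [6], [7], [8]
  1-simplices (24): (24 of them)
  2-simplices (16): [1,2,4], [1,2,7], [1,3,6], [1,3,7], [1,4,5], [1,5,6], [2,4,8], [2,7,8], [3,4,5], [3,4,7], [3,5,8], [3,6,8], [4,6,7], [4,6,8], [5,6,7], [5,7,8]

giving chain groups C_0 ≅ Z^8, C_1 ≅ Z^24, C_2 ≅ Z^16.

Boundary ∂_1: C_1 → C_0 is given by ∂[p,q] = [q] − [p]. For instance
  ∂[1,5] = [5] − [1].
This gives a 8×24 integer matrix of rank 7; reducing to Smith normal form yields diagonal entries (1,1,1,1,1,1,1).

∂_2: C_2 → C_1 maps a triangle to the signed sum of its edges. For instance
  ∂[1,5,6] = [5,6] − [1,6] + [1,5],
  ∂[4,6,8] = [6,8] − [4,8] + [4,6].
This gives a 24×16 integer matrix of rank 15; reducing to Smith normal form yields diagonal entries (1,1,1,1,1,1,1,1,1,1,1,1,1,1,1).

Now H_k = ker ∂_k / im ∂_{k+1}, so:

  H_0: rank C_0 − rank ∂_1 = 8 − 7 = 1, and the invariant factors of ∂_1 are all 1, so H_0 ≅ Z.
  H_1: rank ker ∂_1 − rank ∂_2 = (24 − 7) − 15 = 2, and the invariant factors of ∂_2 are all 1, so H_1 ≅ Z^2.
  H_2: rank ker ∂_2 − rank ∂_3 = (16 − 15) − 0 = 1, and there is no ∂_3, so H_2 ≅ Z.

Hence the Betti numbers are b_0 = 1, b_1 = 2, b_2 = 1.

b_0 = 1, b_1 = 2, b_2 = 1.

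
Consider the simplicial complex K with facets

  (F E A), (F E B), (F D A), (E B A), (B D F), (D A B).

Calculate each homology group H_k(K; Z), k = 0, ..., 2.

H_0 = Z,  H_1 = 0,  H_2 = Z.

Fix the vertex order A < B < D < E < F and write every simplex with vertices in increasing order. Then dim K = 2 and the simplices of K are:

  0-simplices (5): A, B, D, E, F
  1-simplices (9): AB, AD, AE, AF, BD, BE, BF, DF, EF
  2-simplices (6): ABD, ABE, ADF, AEF, BDF, BEF

Hence C_0 ≅ Z^5, C_1 ≅ Z^9, C_2 ≅ Z^6.

∂_1: C_1 → C_0 sends each edge [p,q] (with p < q) to q − p. For instance
  ∂EF = F − E.
The resulting 5×9 matrix has rank 4, and its Smith normal form has invariant factors (1,1,1,1).

The boundary map ∂_2: C_2 → C_1 acts by ∂[p,q,r] = [q,r] − [p,r] + [p,q]. For instance
  ∂ABD = BD − AD + AB,
  ∂BEF = EF − BF + BE.
The 9×6 boundary matrix has rank 5 and Smith normal form diag(1,1,1,1,1).

Computing H_k = (kernel of ∂_k) / (image of ∂_{k+1}):

  H_0: rank C_0 − rank ∂_1 = 5 − 4 = 1, and the invariant factors of ∂_1 are all 1, so H_0 ≅ Z.
  H_1: rank ker ∂_1 − rank ∂_2 = (9 − 4) − 5 = 0, and the invariant factors of ∂_2 are all 1, so H_1 ≅ 0.
  H_2: rank ker ∂_2 − rank ∂_3 = (6 − 5) − 0 = 1, and there is no ∂_3, so H_2 ≅ Z.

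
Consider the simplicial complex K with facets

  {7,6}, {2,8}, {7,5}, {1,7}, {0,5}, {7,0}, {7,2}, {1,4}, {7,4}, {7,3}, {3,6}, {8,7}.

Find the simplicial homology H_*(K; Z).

H_0 = Z,  H_1 = Z^4.

We work with the vertex ordering 0 < 1 < 2 < 3 < 4 < 5 < 6 < 7 < 8. The simplices of K, each written with vertices in increasing order, are:

  0-simplices (9): [0], [1], [2], [3], [4], [5], [6], [7], [8]
  1-simplices (12): [0,5], [0,7], [1,4], [1,7], [2,7], [2,8], [3,6], [3,7], [4,7], [5,7], [6,7], [7,8]

so the chain groups are C_0 ≅ Z^9, C_1 ≅ Z^12.

∂_1: C_1 → C_0 sends each edge [p,q] (with p < q) to q − p. For instance
  ∂[2,8] = [8] − [2].
This gives a 9×12 integer matrix of rank 8; reducing to Smith normal form yields diagonal entries (1,1,1,1,1,1,1,1).

Computing H_k = (kernel of ∂_k) / (image of ∂_{k+1}):

  H_0: rank C_0 − rank ∂_1 = 9 − 8 = 1, and the invariant factors of ∂_1 are all 1, so H_0 ≅ Z.
  H_1: rank ker ∂_1 − rank ∂_2 = (12 − 8) − 0 = 4, and there is no ∂_2, so H_1 ≅ Z^4.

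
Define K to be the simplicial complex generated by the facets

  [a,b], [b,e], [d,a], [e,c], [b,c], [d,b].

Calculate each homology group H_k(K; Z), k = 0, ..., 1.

We work with the vertex ordering a < b < c < d < e. The simplices of K, each written with vertices in increasing order, are:

  0-simplices (5): a, b, c, d, e
  1-simplices (6): ab, ad, bc, bd, be, ce

Hence C_0 ≅ Z^5, C_1 ≅ Z^6.

∂_1: C_1 → C_0 is given by ∂[p,q] = [q] − [p].
This gives a 5×6 integer matrix of rank 4; reducing to Smith normal form yields diagonal entries (1,1,1,1).

From H_k ≅ ker(∂_k) / im(∂_{k+1}) we obtain:

  H_0: rank C_0 − rank ∂_1 = 5 − 4 = 1, and the invariant factors of ∂_1 are all 1, so H_0 = Z.
  H_1: rank ker ∂_1 − rank ∂_2 = (6 − 4) − 0 = 2, and there is no ∂_2, so H_1 = Z^2.

H_0 = Z,  H_1 = Z^2.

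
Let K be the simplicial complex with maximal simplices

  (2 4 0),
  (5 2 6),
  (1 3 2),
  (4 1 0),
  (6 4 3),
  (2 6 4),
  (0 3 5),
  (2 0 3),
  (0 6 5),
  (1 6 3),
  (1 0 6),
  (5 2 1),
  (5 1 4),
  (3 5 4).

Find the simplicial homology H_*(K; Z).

Take the total order 0 < 1 < 2 < 3 < 4 < 5 < 6 on the vertex set. Then K (dimension 2) consists of the simplices:

  0-simplices (7): [0], [1], [2], [3], [4], [5], [6]
  1-simplices (21): [0,1], [0,2], [0,3], [0,4], [0,5], [0,6], [1,2], [1,3], [1,4], [1,5], [1,6], [2,3], [2,4], [2,5], [2,6], [3,4], [3,5], [3,6], [4,5], [4,6], [5,6]
  2-simplices (14): [0,1,4], [0,1,6], [0,2,3], [0,2,4], [0,3,5], [0,5,6], [1,2,3], [1,2,5], [1,3,6], [1,4,5], [2,4,6], [2,5,6], [3,4,5], [3,4,6]

giving chain groups C_0 ≅ Z^7, C_1 ≅ Z^21, C_2 ≅ Z^14.

The boundary map ∂_1: C_1 → C_0 is given by ∂[p,q] = [q] − [p].
The resulting 7×21 matrix has rank 6, and its Smith normal form has invariant factors (1,1,1,1,1,1).

Boundary ∂_2: C_2 → C_1 acts by ∂[p,q,r] = [q,r] − [p,r] + [p,q]. For instance
  ∂[0,1,4] = [1,4] − [0,4] + [0,1],
  ∂[2,5,6] = [5,6] − [2,6] + [2,5].
As a 21×14 matrix over Z this has rank 13, with invariant factors (1,1,1,1,1,1,1,1,1,1,1,1,1).

Computing H_k = (kernel of ∂_k) / (image of ∂_{k+1}):

  H_0: rank C_0 − rank ∂_1 = 7 − 6 = 1, and the invariant factors of ∂_1 are all 1, so H_0 = Z.
  H_1: rank ker ∂_1 − rank ∂_2 = (21 − 6) − 13 = 2, and the invariant factors of ∂_2 are all 1, so H_1 = Z^2.
  H_2: rank ker ∂_2 − rank ∂_3 = (14 − 13) − 0 = 1, and there is no ∂_3, so H_2 = Z.

H_0 ≅ Z,  H_1 ≅ Z^2,  H_2 ≅ Z.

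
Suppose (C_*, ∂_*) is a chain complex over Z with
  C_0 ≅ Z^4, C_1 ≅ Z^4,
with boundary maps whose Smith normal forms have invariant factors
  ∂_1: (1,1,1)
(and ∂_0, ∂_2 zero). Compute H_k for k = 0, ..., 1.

H_0 ≅ Z,  H_1 ≅ Z.

H_0: b_0 = 4 − 0 − 3 = 1; torsion from ∂_1 factors > 1: none. So H_0 ≅ Z.
H_1: b_1 = 4 − 3 − 0 = 1; torsion from ∂_2 factors > 1: none. So H_1 ≅ Z.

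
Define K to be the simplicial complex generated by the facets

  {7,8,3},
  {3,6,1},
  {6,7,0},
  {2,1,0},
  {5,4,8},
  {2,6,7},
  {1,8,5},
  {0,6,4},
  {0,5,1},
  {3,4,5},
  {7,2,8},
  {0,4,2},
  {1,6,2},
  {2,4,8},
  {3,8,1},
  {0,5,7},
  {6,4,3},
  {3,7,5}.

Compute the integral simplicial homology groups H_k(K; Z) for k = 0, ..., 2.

Take the total order 0 < 1 < 2 < 3 < 4 < 5 < 6 < 7 < 8 on the vertex set. Then K (dimension 2) consists of the simplices:

  0-simplices (9): [0], [1], [2], [3], [4], [5], [6], [7], [8]
  1-simplices (27): (27 of them)
  2-simplices (18): [0,1,2], [0,1,5], [0,2,4], [0,4,6], [0,5,7], [0,6,7], [1,2,6], [1,3,6], [1,3,8], [1,5,8], [2,4,8], [2,6,7], [2,7,8], [3,4,5], [3,4,6], [3,5,7], [3,7,8], [4,5,8]

so the chain groups are C_0 ≅ Z^9, C_1 ≅ Z^27, C_2 ≅ Z^18.

Boundary ∂_1: C_1 → C_0 is given by ∂[p,q] = [q] − [p]. For instance
  ∂[7,8] = [8] − [7].
The resulting 9×27 matrix has rank 8, and its Smith normal form has invariant factors (1,1,1,1,1,1,1,1).

∂_2: C_2 → C_1 acts by ∂[p,q,r] = [q,r] − [p,r] + [p,q]. For instance
  ∂[3,4,6] = [4,6] − [3,6] + [3,4],
  ∂[3,5,7] = [5,7] − [3,7] + [3,5].
As a 27×18 matrix over Z this has rank 18, with invariant factors (1,1,1,1,1,1,1,1,1,1,1,1,1,1,1,1,1,2).

From H_k ≅ ker(∂_k) / im(∂_{k+1}) we obtain:

  H_0: rank C_0 − rank ∂_1 = 9 − 8 = 1, and the invariant factors of ∂_1 are all 1, so H_0 = Z.
  H_1: rank ker ∂_1 − rank ∂_2 = (27 − 8) − 18 = 1, and ∂_2 has invariant factor 2 > 1, so H_1 = Z ⊕ Z/2Z.
  H_2: rank ker ∂_2 − rank ∂_3 = (18 − 18) − 0 = 0, and there is no ∂_3, so H_2 = 0.

(K is a triangulation of the Klein bottle.)

H_0 = Z,  H_1 = Z ⊕ Z/2Z,  H_2 = 0.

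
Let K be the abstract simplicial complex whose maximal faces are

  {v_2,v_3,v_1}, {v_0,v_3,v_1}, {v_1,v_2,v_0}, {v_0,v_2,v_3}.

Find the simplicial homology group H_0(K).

Order the vertices as v_0 < v_1 < v_2 < v_3. Listing each simplex with vertices in this order, K has dimension 2 with simplices:

  0-simplices (4): [v_0], [v_1], [v_2], [v_3]
  1-simplices (6): [v_0,v_1], [v_0,v_2], [v_0,v_3], [v_1,v_2], [v_1,v_3], [v_2,v_3]
  2-simplices (4): [v_0,v_1,v_2], [v_0,v_1,v_3], [v_0,v_2,v_3], [v_1,v_2,v_3]

so the chain groups are C_0 ≅ Z^4, C_1 ≅ Z^6, C_2 ≅ Z^4.

The boundary map ∂_1: C_1 → C_0 is given by ∂[p,q] = [q] − [p].
The resulting 4×6 matrix has rank 3, and its Smith normal form has invariant factors (1,1,1).

Boundary ∂_2: C_2 → C_1 acts by ∂[p,q,r] = [q,r] − [p,r] + [p,q]. For instance
  ∂[v_0,v_2,v_3] = [v_2,v_3] − [v_0,v_3] + [v_0,v_2],
  ∂[v_0,v_1,v_2] = [v_1,v_2] − [v_0,v_2] + [v_0,v_1].
This gives a 6×4 integer matrix of rank 3; reducing to Smith normal form yields diagonal entries (1,1,1).

From H_k ≅ ker(∂_k) / im(∂_{k+1}) we obtain:

  H_0: rank C_0 − rank ∂_1 = 4 − 3 = 1, and the invariant factors of ∂_1 are all 1, so H_0 ≅ Z.

H_0 = Z.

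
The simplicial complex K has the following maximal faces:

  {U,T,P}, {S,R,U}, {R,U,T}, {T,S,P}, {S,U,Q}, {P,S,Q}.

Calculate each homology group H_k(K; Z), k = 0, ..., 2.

H_0 = Z,  H_1 = Z,  H_2 = 0.

Order the vertices as P < Q < R < S < T < U. Listing each simplex with vertices in this order, K has dimension 2 with simplices:

  0-simplices (6): P, Q, R, S, T, U
  1-simplices (12): PQ, PS, PT, PU, QS, QU, RS, RT, RU, ST, SU, TU
  2-simplices (6): PQS, PST, PTU, QSU, RSU, RTU

Hence C_0 ≅ Z^6, C_1 ≅ Z^12, C_2 ≅ Z^6.

∂_1: C_1 → C_0 maps an edge to its endpoints' difference, ∂[p,q] = q − p. For instance
  ∂QU = U − Q.
As a 6×12 matrix over Z this has rank 5, with invariant factors (1,1,1,1,1).

Boundary ∂_2: C_2 → C_1 sends each 2-simplex [p,q,r] to [q,r] − [p,r] + [p,q]. For instance
  ∂RSU = SU − RU + RS,
  ∂PST = ST − PT + PS.
This gives a 12×6 integer matrix of rank 6; reducing to Smith normal form yields diagonal entries (1,1,1,1,1,1).

Now H_k = ker ∂_k / im ∂_{k+1}, so:

  H_0: rank C_0 − rank ∂_1 = 6 − 5 = 1, and the invariant factors of ∂_1 are all 1, so H_0 = Z.
  H_1: rank ker ∂_1 − rank ∂_2 = (12 − 5) − 6 = 1, and the invariant factors of ∂_2 are all 1, so H_1 = Z.
  H_2: rank ker ∂_2 − rank ∂_3 = (6 − 6) − 0 = 0, and there is no ∂_3, so H_2 = 0.

(K is a triangulation of the cylinder S^1 x I.)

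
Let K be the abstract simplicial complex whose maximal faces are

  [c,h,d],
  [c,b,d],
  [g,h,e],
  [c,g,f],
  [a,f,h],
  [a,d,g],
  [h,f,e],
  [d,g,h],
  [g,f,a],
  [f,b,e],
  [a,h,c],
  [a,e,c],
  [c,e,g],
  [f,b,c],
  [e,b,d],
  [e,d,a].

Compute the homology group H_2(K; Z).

H_2 = Z.

Order the vertices as a < b < c < d < e < f < g < h. Listing each simplex with vertices in this order, K has dimension 2 with simplices:

  0-simplices (8): a, b, c, d, e, f, g, h
  1-simplices (24): ac, ad, ae, af, ag, ah, bc, bd, be, bf, cd, ce, cf, cg, ch, de, dg, dh, ef, eg, eh, fg, fh, gh
  2-simplices (16): ace, ach, ade, adg, afg, afh, bcd, bcf, bde, bef, cdh, ceg, cfg, dgh, efh, egh

giving chain groups C_0 ≅ Z^8, C_1 ≅ Z^24, C_2 ≅ Z^16.

The boundary map ∂_1: C_1 → C_0 is given by ∂[p,q] = [q] − [p]. For instance
  ∂af = f − a.
The resulting 8×24 matrix has rank 7, and its Smith normal form has invariant factors (1,1,1,1,1,1,1).

∂_2: C_2 → C_1 maps a triangle to the signed sum of its edges. For instance
  ∂bcf = cf − bf + bc,
  ∂bcd = cd − bd + bc.
This gives a 24×16 integer matrix of rank 15; reducing to Smith normal form yields diagonal entries (1,1,1,1,1,1,1,1,1,1,1,1,1,1,1).

Reading off H_k = ker ∂_k / im ∂_{k+1}:

  H_2: rank ker ∂_2 − rank ∂_3 = (16 − 15) − 0 = 1, and there is no ∂_3, so H_2 ≅ Z.

(K is a triangulation of the torus T^2.)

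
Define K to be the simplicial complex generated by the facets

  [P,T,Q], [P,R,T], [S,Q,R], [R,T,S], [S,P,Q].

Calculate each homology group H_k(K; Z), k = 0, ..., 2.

H_0 ≅ Z,  H_1 ≅ Z,  H_2 = 0.

We work with the vertex ordering P < Q < R < S < T. The simplices of K, each written with vertices in increasing order, are:

  0-simplices (5): P, Q, R, S, T
  1-simplices (10): PQ, PR, PS, PT, QR, QS, QT, RS, RT, ST
  2-simplices (5): PQS, PQT, PRT, QRS, RST

so the chain groups are C_0 ≅ Z^5, C_1 ≅ Z^10, C_2 ≅ Z^5.

∂_1: C_1 → C_0 maps an edge to its endpoints' difference, ∂[p,q] = q − p.
The 5×10 boundary matrix has rank 4 and Smith normal form diag(1,1,1,1).

The boundary map ∂_2: C_2 → C_1 maps a triangle to the signed sum of its edges. For instance
  ∂PRT = RT − PT + PR,
  ∂RST = ST − RT + RS.
The resulting 10×5 matrix has rank 5, and its Smith normal form has invariant factors (1,1,1,1,1).

From H_k ≅ ker(∂_k) / im(∂_{k+1}) we obtain:

  H_0: rank C_0 − rank ∂_1 = 5 − 4 = 1, and the invariant factors of ∂_1 are all 1, so H_0 ≅ Z.
  H_1: rank ker ∂_1 − rank ∂_2 = (10 − 4) − 5 = 1, and the invariant factors of ∂_2 are all 1, so H_1 ≅ Z.
  H_2: rank ker ∂_2 − rank ∂_3 = (5 − 5) − 0 = 0, and there is no ∂_3, so H_2 ≅ 0.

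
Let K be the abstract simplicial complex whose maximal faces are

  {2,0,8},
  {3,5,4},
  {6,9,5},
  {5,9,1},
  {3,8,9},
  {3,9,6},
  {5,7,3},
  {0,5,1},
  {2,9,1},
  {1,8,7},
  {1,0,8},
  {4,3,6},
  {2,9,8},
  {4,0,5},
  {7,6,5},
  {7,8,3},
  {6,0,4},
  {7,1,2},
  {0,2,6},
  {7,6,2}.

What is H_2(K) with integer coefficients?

H_2 ≅ 0.

K has 10 vertices, 30 edges, 20 triangles.
rank ∂_2 = 20, rank ∂_3 = 0 ⇒ b_2 = 20 − 20 − 0 = 0. So H_2 = 0.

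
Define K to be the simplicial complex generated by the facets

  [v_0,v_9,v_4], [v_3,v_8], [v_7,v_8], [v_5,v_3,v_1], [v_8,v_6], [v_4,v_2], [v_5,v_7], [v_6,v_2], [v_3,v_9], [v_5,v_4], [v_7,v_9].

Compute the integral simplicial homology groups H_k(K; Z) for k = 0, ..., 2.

H_0 = Z,  H_1 = Z^4,  H_2 = 0.

Order the vertices as v_0 < v_1 < v_2 < v_3 < v_4 < v_5 < v_6 < v_7 < v_8 < v_9. Listing each simplex with vertices in this order, K has dimension 2 with simplices:

  0-simplices (10): [v_0], [v_1], [v_2], [v_3], [v_4], [v_5], [v_6], [v_7], [v_8], [v_9]
  1-simplices (15): (15 of them)
  2-simplices (2): [v_0,v_4,v_9], [v_1,v_3,v_5]

so the chain groups are C_0 ≅ Z^10, C_1 ≅ Z^15, C_2 ≅ Z^2.

∂_1: C_1 → C_0 maps an edge to its endpoints' difference, ∂[p,q] = q − p.
This gives a 10×15 integer matrix of rank 9; reducing to Smith normal form yields diagonal entries (1,1,1,1,1,1,1,1,1).

∂_2: C_2 → C_1 maps a triangle to the signed sum of its edges. For instance
  ∂[v_1,v_3,v_5] = [v_3,v_5] − [v_1,v_5] + [v_1,v_3],
  ∂[v_0,v_4,v_9] = [v_4,v_9] − [v_0,v_9] + [v_0,v_4].
The resulting 15×2 matrix has rank 2, and its Smith normal form has invariant factors (1,1).

Now H_k = ker ∂_k / im ∂_{k+1}, so:

  H_0: rank C_0 − rank ∂_1 = 10 − 9 = 1, and the invariant factors of ∂_1 are all 1, so H_0 ≅ Z.
  H_1: rank ker ∂_1 − rank ∂_2 = (15 − 9) − 2 = 4, and the invariant factors of ∂_2 are all 1, so H_1 ≅ Z^4.
  H_2: rank ker ∂_2 − rank ∂_3 = (2 − 2) − 0 = 0, and there is no ∂_3, so H_2 ≅ 0.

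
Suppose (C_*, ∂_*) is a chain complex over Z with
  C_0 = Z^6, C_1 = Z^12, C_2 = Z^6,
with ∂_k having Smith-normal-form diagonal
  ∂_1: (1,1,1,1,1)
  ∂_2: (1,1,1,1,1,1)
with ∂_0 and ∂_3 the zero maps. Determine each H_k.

H_0 = Z,  H_1 = Z,  H_2 = 0.

H_0: b_0 = 6 − 0 − 5 = 1; torsion from ∂_1 factors > 1: none. So H_0 = Z.
H_1: b_1 = 12 − 5 − 6 = 1; torsion from ∂_2 factors > 1: none. So H_1 = Z.
H_2: b_2 = 6 − 6 − 0 = 0; torsion from ∂_3 factors > 1: none. So H_2 = 0.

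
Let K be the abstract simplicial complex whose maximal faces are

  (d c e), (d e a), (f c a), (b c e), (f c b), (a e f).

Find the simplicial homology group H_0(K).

H_0 = Z.

Fix the vertex order a < b < c < d < e < f and write every simplex with vertices in increasing order. Then dim K = 2 and the simplices of K are:

  0-simplices (6): a, b, c, d, e, f
  1-simplices (12): ac, ad, ae, af, bc, be, bf, cd, ce, cf, de, ef
  2-simplices (6): acf, ade, aef, bce, bcf, cde

giving chain groups C_0 ≅ Z^6, C_1 ≅ Z^12, C_2 ≅ Z^6.

The boundary map ∂_1: C_1 → C_0 maps an edge to its endpoints' difference, ∂[p,q] = q − p.
As a 6×12 matrix over Z this has rank 5, with invariant factors (1,1,1,1,1).

Boundary ∂_2: C_2 → C_1 acts by ∂[p,q,r] = [q,r] − [p,r] + [p,q]. For instance
  ∂bcf = cf − bf + bc,
  ∂aef = ef − af + ae.
As a 12×6 matrix over Z this has rank 6, with invariant factors (1,1,1,1,1,1).

Computing H_k = (kernel of ∂_k) / (image of ∂_{k+1}):

  H_0: rank C_0 − rank ∂_1 = 6 − 5 = 1, and the invariant factors of ∂_1 are all 1, so H_0 ≅ Z.

(K is a triangulation of the cylinder S^1 x I.)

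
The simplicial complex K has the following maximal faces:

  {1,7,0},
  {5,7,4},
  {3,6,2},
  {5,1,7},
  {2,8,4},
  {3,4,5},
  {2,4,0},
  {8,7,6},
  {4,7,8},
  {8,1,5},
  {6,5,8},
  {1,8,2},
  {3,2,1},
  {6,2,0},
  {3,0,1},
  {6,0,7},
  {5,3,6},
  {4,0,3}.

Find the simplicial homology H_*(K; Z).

Order the vertices as 0 < 1 < 2 < 3 < 4 < 5 < 6 < 7 < 8. Listing each simplex with vertices in this order, K has dimension 2 with simplices:

  0-simplices (9): [0], [1], [2], [3], [4], [5], [6], [7], [8]
  1-simplices (27): (27 of them)
  2-simplices (18): [0,1,3], [0,1,7], [0,2,4], [0,2,6], [0,3,4], [0,6,7], [1,2,3], [1,2,8], [1,5,7], [1,5,8], [2,3,6], [2,4,8], [3,4,5], [3,5,6], [4,5,7], [4,7,8], [5,6,8], [6,7,8]

giving chain groups C_0 ≅ Z^9, C_1 ≅ Z^27, C_2 ≅ Z^18.

Boundary ∂_1: C_1 → C_0 sends each edge [p,q] (with p < q) to q − p.
This gives a 9×27 integer matrix of rank 8; reducing to Smith normal form yields diagonal entries (1,1,1,1,1,1,1,1).

Boundary ∂_2: C_2 → C_1 acts by ∂[p,q,r] = [q,r] − [p,r] + [p,q]. For instance
  ∂[1,2,8] = [2,8] − [1,8] + [1,2],
  ∂[3,4,5] = [4,5] − [3,5] + [3,4].
The resulting 27×18 matrix has rank 18, and its Smith normal form has invariant factors (1,1,1,1,1,1,1,1,1,1,1,1,1,1,1,1,1,2).

From H_k ≅ ker(∂_k) / im(∂_{k+1}) we obtain:

  H_0: rank C_0 − rank ∂_1 = 9 − 8 = 1, and the invariant factors of ∂_1 are all 1, so H_0 ≅ Z.
  H_1: rank ker ∂_1 − rank ∂_2 = (27 − 8) − 18 = 1, and ∂_2 has invariant factor 2 > 1, so H_1 ≅ Z ⊕ Z/2Z.
  H_2: rank ker ∂_2 − rank ∂_3 = (18 − 18) − 0 = 0, and there is no ∂_3, so H_2 ≅ 0.

(K is a triangulation of the Klein bottle.)

H_0 ≅ Z,  H_1 ≅ Z ⊕ Z/2Z,  H_2 = 0.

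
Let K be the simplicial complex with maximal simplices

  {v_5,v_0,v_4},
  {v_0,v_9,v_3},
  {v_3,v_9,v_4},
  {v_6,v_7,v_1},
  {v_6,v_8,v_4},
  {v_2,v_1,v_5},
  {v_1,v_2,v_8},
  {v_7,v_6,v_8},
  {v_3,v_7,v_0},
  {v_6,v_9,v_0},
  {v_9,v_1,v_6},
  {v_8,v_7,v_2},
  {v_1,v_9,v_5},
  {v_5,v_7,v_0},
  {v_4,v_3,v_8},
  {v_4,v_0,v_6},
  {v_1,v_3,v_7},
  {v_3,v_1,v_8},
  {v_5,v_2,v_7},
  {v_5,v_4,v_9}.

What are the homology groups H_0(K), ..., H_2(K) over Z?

Fix the vertex order v_0 < v_1 < v_2 < v_3 < v_4 < v_5 < v_6 < v_7 < v_8 < v_9 and write every simplex with vertices in increasing order. Then dim K = 2 and the simplices of K are:

  0-simplices (10): [v_0], [v_1], [v_2], [v_3], [v_4], [v_5], [v_6], [v_7], [v_8], [v_9]
  1-simplices (30): (30 of them)
  2-simplices (20): (20 of them)

giving chain groups C_0 ≅ Z^10, C_1 ≅ Z^30, C_2 ≅ Z^20.

The boundary map ∂_1: C_1 → C_0 is given by ∂[p,q] = [q] − [p]. For instance
  ∂[v_1,v_3] = [v_3] − [v_1].
As a 10×30 matrix over Z this has rank 9, with invariant factors (1,1,1,1,1,1,1,1,1).

Boundary ∂_2: C_2 → C_1 sends each 2-simplex [p,q,r] to [q,r] − [p,r] + [p,q]. For instance
  ∂[v_0,v_5,v_7] = [v_5,v_7] − [v_0,v_7] + [v_0,v_5],
  ∂[v_1,v_2,v_8] = [v_2,v_8] − [v_1,v_8] + [v_1,v_2].
The resulting 30×20 matrix has rank 20, and its Smith normal form has invariant factors (1,1,1,1,1,1,1,1,1,1,1,1,1,1,1,1,1,1,1,2).

Computing H_k = (kernel of ∂_k) / (image of ∂_{k+1}):

  H_0: rank C_0 − rank ∂_1 = 10 − 9 = 1, and the invariant factors of ∂_1 are all 1, so H_0 ≅ Z.
  H_1: rank ker ∂_1 − rank ∂_2 = (30 − 9) − 20 = 1, and ∂_2 has invariant factor 2 > 1, so H_1 ≅ Z ⊕ Z/2Z.
  H_2: rank ker ∂_2 − rank ∂_3 = (20 − 20) − 0 = 0, and there is no ∂_3, so H_2 ≅ 0.

As a check, the Euler characteristic is 10 − 30 + 20 = 0, which agrees with 1 − 1 + 0 = 0.

H_0 = Z,  H_1 = Z ⊕ Z/2Z,  H_2 = 0.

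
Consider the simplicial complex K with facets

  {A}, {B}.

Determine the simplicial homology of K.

Order the vertices as A < B. Listing each simplex with vertices in this order, K has dimension 0 with simplices:

  0-simplices (2): A, B

giving chain groups C_0 ≅ Z^2.

From H_k ≅ ker(∂_k) / im(∂_{k+1}) we obtain:

  H_0: rank C_0 − rank ∂_1 = 2 − 0 = 2, and there is no ∂_1, so H_0 ≅ Z^2.

(K is a triangulation of a set of 2 points.)

H_0 = Z^2.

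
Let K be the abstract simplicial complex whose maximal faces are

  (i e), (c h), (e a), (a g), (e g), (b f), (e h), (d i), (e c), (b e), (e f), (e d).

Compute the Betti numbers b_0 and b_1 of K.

b_0 = 1, b_1 = 4.

Order the vertices as a < b < c < d < e < f < g < h < i. Listing each simplex with vertices in this order, K has dimension 1 with simplices:

  0-simplices (9): a, b, c, d, e, f, g, h, i
  1-simplices (12): ae, ag, be, bf, ce, ch, de, di, ef, eg, eh, ei

Hence C_0 ≅ Z^9, C_1 ≅ Z^12.

Boundary ∂_1: C_1 → C_0 sends each edge [p,q] (with p < q) to q − p. For instance
  ∂eg = g − e.
The 9×12 boundary matrix has rank 8 and Smith normal form diag(1,1,1,1,1,1,1,1).

Computing H_k = (kernel of ∂_k) / (image of ∂_{k+1}):

  H_0: rank C_0 − rank ∂_1 = 9 − 8 = 1, and the invariant factors of ∂_1 are all 1, so H_0 = Z.
  H_1: rank ker ∂_1 − rank ∂_2 = (12 − 8) − 0 = 4, and there is no ∂_2, so H_1 = Z^4.

As a check, the Euler characteristic is 9 − 12 = -3, which agrees with 1 − 4 = -3.

Hence the Betti numbers are b_0 = 1, b_1 = 4.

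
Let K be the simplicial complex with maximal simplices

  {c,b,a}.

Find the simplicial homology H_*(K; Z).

H_0 = Z,  H_1 = 0,  H_2 = 0.

Order the vertices as a < b < c. Listing each simplex with vertices in this order, K has dimension 2 with simplices:

  0-simplices (3): a, b, c
  1-simplices (3): ab, ac, bc
  2-simplices (1): abc

so the chain groups are C_0 ≅ Z^3, C_1 ≅ Z^3, C_2 ≅ Z^1.

The boundary map ∂_1: C_1 → C_0 is given by ∂[p,q] = [q] − [p].
This gives a 3×3 integer matrix of rank 2; reducing to Smith normal form yields diagonal entries (1,1).

Boundary ∂_2: C_2 → C_1 sends each 2-simplex [p,q,r] to [q,r] − [p,r] + [p,q]. For instance
  ∂abc = bc − ac + ab.
This gives a 3×1 integer matrix of rank 1; reducing to Smith normal form yields diagonal entries (1).

Now H_k = ker ∂_k / im ∂_{k+1}, so:

  H_0: rank C_0 − rank ∂_1 = 3 − 2 = 1, and the invariant factors of ∂_1 are all 1, so H_0 ≅ Z.
  H_1: rank ker ∂_1 − rank ∂_2 = (3 − 2) − 1 = 0, and the invariant factors of ∂_2 are all 1, so H_1 ≅ 0.
  H_2: rank ker ∂_2 − rank ∂_3 = (1 − 1) − 0 = 0, and there is no ∂_3, so H_2 ≅ 0.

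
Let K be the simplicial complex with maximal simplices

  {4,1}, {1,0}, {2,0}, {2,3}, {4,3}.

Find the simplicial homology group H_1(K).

Fix the vertex order 0 < 1 < 2 < 3 < 4 and write every simplex with vertices in increasing order. Then dim K = 1 and the simplices of K are:

  0-simplices (5): [0], [1], [2], [3], [4]
  1-simplices (5): [0,1], [0,2], [1,4], [2,3], [3,4]

so the chain groups are C_0 ≅ Z^5, C_1 ≅ Z^5.

Boundary ∂_1: C_1 → C_0 sends each edge [p,q] (with p < q) to q − p. For instance
  ∂[1,4] = [4] − [1].
This gives a 5×5 integer matrix of rank 4; reducing to Smith normal form yields diagonal entries (1,1,1,1).

From H_k ≅ ker(∂_k) / im(∂_{k+1}) we obtain:

  H_1: rank ker ∂_1 − rank ∂_2 = (5 − 4) − 0 = 1, and there is no ∂_2, so H_1 ≅ Z.

H_1 = Z.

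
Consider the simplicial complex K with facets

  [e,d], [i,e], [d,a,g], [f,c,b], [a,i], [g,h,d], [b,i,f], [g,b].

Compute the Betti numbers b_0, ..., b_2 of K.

b_0 = 1, b_1 = 2, b_2 = 0.

K has 9 vertices, 14 edges, 4 triangles.
rank ∂_0 = 0, rank ∂_1 = 8 ⇒ b_0 = 9 − 0 − 8 = 1; all invariant factors of ∂_1 are 1 so no torsion. So H_0 = Z.
rank ∂_1 = 8, rank ∂_2 = 4 ⇒ b_1 = 14 − 8 − 4 = 2; all invariant factors of ∂_2 are 1 so no torsion. So H_1 = Z^2.
rank ∂_2 = 4, rank ∂_3 = 0 ⇒ b_2 = 4 − 4 − 0 = 0. So H_2 = 0.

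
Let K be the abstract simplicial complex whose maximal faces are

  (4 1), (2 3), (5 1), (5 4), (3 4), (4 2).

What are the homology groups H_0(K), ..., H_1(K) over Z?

Fix the vertex order 1 < 2 < 3 < 4 < 5 and write every simplex with vertices in increasing order. Then dim K = 1 and the simplices of K are:

  0-simplices (5): [1], [2], [3], [4], [5]
  1-simplices (6): [1,4], [1,5], [2,3], [2,4], [3,4], [4,5]

so the chain groups are C_0 ≅ Z^5, C_1 ≅ Z^6.

The boundary map ∂_1: C_1 → C_0 maps an edge to its endpoints' difference, ∂[p,q] = q − p.
The 5×6 boundary matrix has rank 4 and Smith normal form diag(1,1,1,1).

From H_k ≅ ker(∂_k) / im(∂_{k+1}) we obtain:

  H_0: rank C_0 − rank ∂_1 = 5 − 4 = 1, and the invariant factors of ∂_1 are all 1, so H_0 ≅ Z.
  H_1: rank ker ∂_1 − rank ∂_2 = (6 − 4) − 0 = 2, and there is no ∂_2, so H_1 ≅ Z^2.

As a check, the Euler characteristic is 5 − 6 = -1, which agrees with 1 − 2 = -1.
(K is a triangulation of a wedge of 2 circles.)

H_0 ≅ Z,  H_1 ≅ Z^2.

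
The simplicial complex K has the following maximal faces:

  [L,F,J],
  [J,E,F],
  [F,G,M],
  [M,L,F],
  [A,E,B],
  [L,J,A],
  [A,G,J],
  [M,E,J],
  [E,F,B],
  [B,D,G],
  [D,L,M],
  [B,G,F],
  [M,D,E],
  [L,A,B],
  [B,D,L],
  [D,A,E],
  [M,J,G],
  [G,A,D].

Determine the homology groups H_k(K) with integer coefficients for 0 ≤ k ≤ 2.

Order the vertices as A < B < D < E < F < G < J < L < M. Listing each simplex with vertices in this order, K has dimension 2 with simplices:

  0-simplices (9): A, B, D, E, F, G, J, L, M
  1-simplices (27): AB, AD, AE, AG, AJ, AL, BD, BE, BF, BG, BL, DE, DG, DL, DM, EF, EJ, EM, FG, FJ, FL, FM, GJ, GM, JL, JM, LM
  2-simplices (18): ABE, ABL, ADE, ADG, AGJ, AJL, BDG, BDL, BEF, BFG, DEM, DLM, EFJ, EJM, FGM, FJL, FLM, GJM

so the chain groups are C_0 ≅ Z^9, C_1 ≅ Z^27, C_2 ≅ Z^18.

∂_1: C_1 → C_0 is given by ∂[p,q] = [q] − [p]. For instance
  ∂DG = G − D.
This gives a 9×27 integer matrix of rank 8; reducing to Smith normal form yields diagonal entries (1,1,1,1,1,1,1,1).

Boundary ∂_2: C_2 → C_1 acts by ∂[p,q,r] = [q,r] − [p,r] + [p,q]. For instance
  ∂BEF = EF − BF + BE,
  ∂FJL = JL − FL + FJ.
This gives a 27×18 integer matrix of rank 18; reducing to Smith normal form yields diagonal entries (1,1,1,1,1,1,1,1,1,1,1,1,1,1,1,1,1,2).

Computing H_k = (kernel of ∂_k) / (image of ∂_{k+1}):

  H_0: rank C_0 − rank ∂_1 = 9 − 8 = 1, and the invariant factors of ∂_1 are all 1, so H_0 ≅ Z.
  H_1: rank ker ∂_1 − rank ∂_2 = (27 − 8) − 18 = 1, and ∂_2 has invariant factor 2 > 1, so H_1 ≅ Z ⊕ Z/2.
  H_2: rank ker ∂_2 − rank ∂_3 = (18 − 18) − 0 = 0, and there is no ∂_3, so H_2 ≅ 0.

(K is a triangulation of the Klein bottle.)

H_0 ≅ Z,  H_1 ≅ Z ⊕ Z/2,  H_2 = 0.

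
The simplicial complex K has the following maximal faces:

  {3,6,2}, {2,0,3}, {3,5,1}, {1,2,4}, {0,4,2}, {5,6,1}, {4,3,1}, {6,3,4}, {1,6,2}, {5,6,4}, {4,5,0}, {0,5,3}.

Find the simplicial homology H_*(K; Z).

H_0 = Z,  H_1 = Z/2,  H_2 = 0.

Fix the vertex order 0 < 1 < 2 < 3 < 4 < 5 < 6 and write every simplex with vertices in increasing order. Then dim K = 2 and the simplices of K are:

  0-simplices (7): [0], [1], [2], [3], [4], [5], [6]
  1-simplices (18): [0,2], [0,3], [0,4], [0,5], [1,2], [1,3], [1,4], [1,5], [1,6], [2,3], [2,4], [2,6], [3,4], [3,5], [3,6], [4,5], [4,6], [5,6]
  2-simplices (12): [0,2,3], [0,2,4], [0,3,5], [0,4,5], [1,2,4], [1,2,6], [1,3,4], [1,3,5], [1,5,6], [2,3,6], [3,4,6], [4,5,6]

giving chain groups C_0 ≅ Z^7, C_1 ≅ Z^18, C_2 ≅ Z^12.

∂_1: C_1 → C_0 is given by ∂[p,q] = [q] − [p]. For instance
  ∂[1,5] = [5] − [1].
This gives a 7×18 integer matrix of rank 6; reducing to Smith normal form yields diagonal entries (1,1,1,1,1,1).

∂_2: C_2 → C_1 sends each 2-simplex [p,q,r] to [q,r] − [p,r] + [p,q]. For instance
  ∂[1,5,6] = [5,6] − [1,6] + [1,5],
  ∂[4,5,6] = [5,6] − [4,6] + [4,5].
The resulting 18×12 matrix has rank 12, and its Smith normal form has invariant factors (1,1,1,1,1,1,1,1,1,1,1,2).

Computing H_k = (kernel of ∂_k) / (image of ∂_{k+1}):

  H_0: rank C_0 − rank ∂_1 = 7 − 6 = 1, and the invariant factors of ∂_1 are all 1, so H_0 = Z.
  H_1: rank ker ∂_1 − rank ∂_2 = (18 − 6) − 12 = 0, and ∂_2 has invariant factor 2 > 1, so H_1 = Z/2.
  H_2: rank ker ∂_2 − rank ∂_3 = (12 − 12) − 0 = 0, and there is no ∂_3, so H_2 = 0.

(K is a triangulation of the real projective plane RP^2.)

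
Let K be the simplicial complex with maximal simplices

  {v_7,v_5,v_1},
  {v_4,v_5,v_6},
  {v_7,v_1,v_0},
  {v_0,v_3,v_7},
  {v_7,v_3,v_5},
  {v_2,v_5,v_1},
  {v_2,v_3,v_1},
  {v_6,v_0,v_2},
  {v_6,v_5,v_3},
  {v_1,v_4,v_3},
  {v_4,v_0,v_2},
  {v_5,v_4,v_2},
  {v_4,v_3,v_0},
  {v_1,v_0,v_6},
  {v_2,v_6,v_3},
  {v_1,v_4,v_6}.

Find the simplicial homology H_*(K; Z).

H_0 = Z,  H_1 = Z^2,  H_2 = Z.

K has 8 vertices, 24 edges, 16 triangles.
rank ∂_0 = 0, rank ∂_1 = 7 ⇒ b_0 = 8 − 0 − 7 = 1; all invariant factors of ∂_1 are 1 so no torsion. So H_0 ≅ Z.
rank ∂_1 = 7, rank ∂_2 = 15 ⇒ b_1 = 24 − 7 − 15 = 2; all invariant factors of ∂_2 are 1 so no torsion. So H_1 ≅ Z^2.
rank ∂_2 = 15, rank ∂_3 = 0 ⇒ b_2 = 16 − 15 − 0 = 1. So H_2 ≅ Z.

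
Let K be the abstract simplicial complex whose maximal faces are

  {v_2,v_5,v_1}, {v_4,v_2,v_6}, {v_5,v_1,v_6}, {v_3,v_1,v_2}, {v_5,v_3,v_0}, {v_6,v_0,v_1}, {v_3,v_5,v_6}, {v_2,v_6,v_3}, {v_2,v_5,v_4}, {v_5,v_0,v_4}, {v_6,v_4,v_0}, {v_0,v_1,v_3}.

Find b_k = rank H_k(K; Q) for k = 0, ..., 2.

Take the total order v_0 < v_1 < v_2 < v_3 < v_4 < v_5 < v_6 on the vertex set. Then K (dimension 2) consists of the simplices:

  0-simplices (7): [v_0], [v_1], [v_2], [v_3], [v_4], [v_5], [v_6]
  1-simplices (18): (18 of them)
  2-simplices (12): (12 of them)

so the chain groups are C_0 ≅ Z^7, C_1 ≅ Z^18, C_2 ≅ Z^12.

Boundary ∂_1: C_1 → C_0 is given by ∂[p,q] = [q] − [p]. For instance
  ∂[v_2,v_6] = [v_6] − [v_2].
As a 7×18 matrix over Z this has rank 6, with invariant factors (1,1,1,1,1,1).

∂_2: C_2 → C_1 maps a triangle to the signed sum of its edges. For instance
  ∂[v_3,v_5,v_6] = [v_5,v_6] − [v_3,v_6] + [v_3,v_5],
  ∂[v_0,v_4,v_6] = [v_4,v_6] − [v_0,v_6] + [v_0,v_4].
This gives a 18×12 integer matrix of rank 12; reducing to Smith normal form yields diagonal entries (1,1,1,1,1,1,1,1,1,1,1,2).

Now H_k = ker ∂_k / im ∂_{k+1}, so:

  H_0: rank C_0 − rank ∂_1 = 7 − 6 = 1, and the invariant factors of ∂_1 are all 1, so H_0 ≅ Z.
  H_1: rank ker ∂_1 − rank ∂_2 = (18 − 6) − 12 = 0, and ∂_2 has invariant factor 2 > 1, so H_1 ≅ Z/2.
  H_2: rank ker ∂_2 − rank ∂_3 = (12 − 12) − 0 = 0, and there is no ∂_3, so H_2 ≅ 0.

As a check, the Euler characteristic is 7 − 18 + 12 = 1, which agrees with 1 − 0 + 0 = 1.
(K is a triangulation of the real projective plane RP^2.)

Hence the Betti numbers are b_0 = 1, b_1 = 0, b_2 = 0.

b_0 = 1, b_1 = 0, b_2 = 0.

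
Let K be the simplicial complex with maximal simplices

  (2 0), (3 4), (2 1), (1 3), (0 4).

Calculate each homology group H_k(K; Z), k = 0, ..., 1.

H_0 ≅ Z,  H_1 ≅ Z.

Order the vertices as 0 < 1 < 2 < 3 < 4. Listing each simplex with vertices in this order, K has dimension 1 with simplices:

  0-simplices (5): [0], [1], [2], [3], [4]
  1-simplices (5): [0,2], [0,4], [1,2], [1,3], [3,4]

giving chain groups C_0 ≅ Z^5, C_1 ≅ Z^5.

Boundary ∂_1: C_1 → C_0 maps an edge to its endpoints' difference, ∂[p,q] = q − p. For instance
  ∂[0,2] = [2] − [0].
The resulting 5×5 matrix has rank 4, and its Smith normal form has invariant factors (1,1,1,1).

Now H_k = ker ∂_k / im ∂_{k+1}, so:

  H_0: rank C_0 − rank ∂_1 = 5 − 4 = 1, and the invariant factors of ∂_1 are all 1, so H_0 ≅ Z.
  H_1: rank ker ∂_1 − rank ∂_2 = (5 − 4) − 0 = 1, and there is no ∂_2, so H_1 ≅ Z.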